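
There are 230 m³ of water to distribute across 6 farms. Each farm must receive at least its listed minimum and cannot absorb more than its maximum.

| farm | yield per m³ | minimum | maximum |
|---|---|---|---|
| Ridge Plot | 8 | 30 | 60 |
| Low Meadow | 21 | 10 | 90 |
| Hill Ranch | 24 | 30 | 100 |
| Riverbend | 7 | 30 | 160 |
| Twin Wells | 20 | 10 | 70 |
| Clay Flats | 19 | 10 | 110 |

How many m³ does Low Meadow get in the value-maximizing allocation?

Meeting every minimum uses 30+10+30+30+10+10 = 120 m³, leaving 110.
Rank by yield per m³: Hill Ranch 24 > Low Meadow 21 > Twin Wells 20 > Clay Flats 19 > Ridge Plot 8 > Riverbend 7.
Give Hill Ranch 70 more to hit its cap of 100 → 40 left.
Low Meadow: +40 (room for 80) → 50. Pool exhausted.

50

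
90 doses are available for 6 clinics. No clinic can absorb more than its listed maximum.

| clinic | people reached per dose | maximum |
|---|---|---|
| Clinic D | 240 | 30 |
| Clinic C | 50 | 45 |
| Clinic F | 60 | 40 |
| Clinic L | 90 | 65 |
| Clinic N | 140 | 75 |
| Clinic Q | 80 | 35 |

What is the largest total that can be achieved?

15600

Highest people reached per dose first: Clinic D 240 > Clinic N 140 > Clinic L 90 > Clinic Q 80 > Clinic F 60 > Clinic C 50.
Clinic D takes 30 to reach its cap of 30 → 60 left.
Clinic N: +60 (room for 75) → 60. Pool exhausted.
Total = 240×30 + 140×60 = 15600.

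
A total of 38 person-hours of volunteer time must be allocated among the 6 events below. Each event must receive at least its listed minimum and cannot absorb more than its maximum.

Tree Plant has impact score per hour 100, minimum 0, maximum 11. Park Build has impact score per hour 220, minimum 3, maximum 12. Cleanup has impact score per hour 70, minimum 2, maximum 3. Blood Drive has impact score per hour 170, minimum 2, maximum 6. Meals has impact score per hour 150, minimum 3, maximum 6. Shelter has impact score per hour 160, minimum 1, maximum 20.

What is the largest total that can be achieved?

Meeting every minimum uses 0+3+2+2+3+1 = 11 person-hours, leaving 27.
Order the events by impact score per hour: Park Build 220 > Blood Drive 170 > Shelter 160 > Meals 150 > Tree Plant 100 > Cleanup 70.
Park Build takes 9 more to reach its cap of 12 — 18 left.
Give Blood Drive 4 more to hit its cap of 6 — 14 left.
Only 14 left; Shelter takes them to reach 15.
Total = 220×12 + 70×2 + 170×6 + 150×3 + 160×15 = 6650.

6650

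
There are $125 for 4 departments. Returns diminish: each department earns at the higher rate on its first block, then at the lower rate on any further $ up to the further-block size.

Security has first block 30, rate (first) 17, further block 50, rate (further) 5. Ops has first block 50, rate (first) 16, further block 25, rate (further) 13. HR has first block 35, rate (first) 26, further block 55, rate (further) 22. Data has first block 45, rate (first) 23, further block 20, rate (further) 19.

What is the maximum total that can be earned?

Rank every tier by rate: HR/first 26 > Data/first 23 > HR/second 22 > Data/second 19 > Security/first 17 > Ops/first 16 > Ops/second 13 > Security/second 5.
Fill HR first block (35 at 26) ; 90 left.
Data first at 23: fill all 45 ; 45 left.
HR/second: +45 of 55 at 22; pool empty.
Total = 26×35 + 23×45 + 22×45 = 2935.

2935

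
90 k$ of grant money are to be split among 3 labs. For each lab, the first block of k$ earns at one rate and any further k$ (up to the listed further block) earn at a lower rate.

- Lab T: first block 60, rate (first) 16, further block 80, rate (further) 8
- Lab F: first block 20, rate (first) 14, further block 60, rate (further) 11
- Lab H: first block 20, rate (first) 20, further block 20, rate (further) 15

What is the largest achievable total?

Treat each block as its own option and order by rate: Lab H/first 20 > Lab T/first 16 > Lab H/second 15 > Lab F/first 14 > Lab F/second 11 > Lab T/second 8.
Lab H/first (20): +20 — 70 left.
Lab T first at 16: fill all 60 — 10 left.
Lab H second at 15: only 10 left, fill 10.
Total = 20×20 + 16×60 + 15×10 = 1510.

1510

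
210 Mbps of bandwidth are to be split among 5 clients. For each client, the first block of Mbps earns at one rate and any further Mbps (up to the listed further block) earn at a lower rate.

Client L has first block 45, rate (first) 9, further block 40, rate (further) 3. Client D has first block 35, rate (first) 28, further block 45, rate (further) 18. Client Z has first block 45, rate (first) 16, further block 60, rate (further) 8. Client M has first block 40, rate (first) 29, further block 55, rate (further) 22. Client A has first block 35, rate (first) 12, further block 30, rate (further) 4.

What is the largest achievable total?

Treat each block as its own option and order by rate: Client M/T1 29 > Client D/T1 28 > Client M/T2 22 > Client D/T2 18 > Client Z/T1 16 > Client A/T1 12 > Client L/T1 9 > Client Z/T2 8 > Client A/T2 4 > Client L/T2 3.
Client M T1 at 29: fill all 40 → 170 left.
Client D/T1 (28): +35 → 135 left.
Client M/T2 (22): +55 → 80 left.
Client D/T2 (18): +45 → 35 left.
Client Z/T1: +35 of 45 at 16; pool empty.
Total = 29×40 + 28×35 + 22×55 + 18×45 + 16×35 = 4720.

4720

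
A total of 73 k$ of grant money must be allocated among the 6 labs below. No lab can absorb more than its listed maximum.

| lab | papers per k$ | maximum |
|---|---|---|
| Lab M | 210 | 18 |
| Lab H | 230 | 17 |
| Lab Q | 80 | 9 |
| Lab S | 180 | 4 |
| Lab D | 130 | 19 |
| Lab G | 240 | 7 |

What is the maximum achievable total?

Rank by papers per k$: Lab G 240 > Lab H 230 > Lab M 210 > Lab S 180 > Lab D 130 > Lab Q 80.
Lab G: +7 to 7 (cap) → 66 left.
Give Lab H 17 to hit its cap of 17 → 49 left.
Give Lab M 18 to hit its cap of 18 → 31 left.
Lab S takes 4 to reach its cap of 4 → 27 left.
Give Lab D 19 to hit its cap of 19 → 8 left.
Only 8 left; Lab Q takes them to reach 8.
Total = 210×18 + 230×17 + 80×8 + 180×4 + 130×19 + 240×7 = 13200.

13200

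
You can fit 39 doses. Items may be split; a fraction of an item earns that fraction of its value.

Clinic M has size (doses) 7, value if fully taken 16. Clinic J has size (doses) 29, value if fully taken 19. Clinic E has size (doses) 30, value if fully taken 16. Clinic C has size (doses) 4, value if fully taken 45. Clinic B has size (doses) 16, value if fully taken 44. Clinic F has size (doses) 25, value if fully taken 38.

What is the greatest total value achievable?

Rank by value-to-size ratio: Clinic C 45/4≈11.2, Clinic B 44/16≈2.75, Clinic M 16/7≈2.29, Clinic F 38/25≈1.52, Clinic J 19/29≈0.655, Clinic E 16/30≈0.533.
Take all of Clinic C (4 doses, value 45) ; 35 doses left.
All 16 doses of Clinic B fit (value 44) ; 19 remain.
Clinic M: take in full, 7 doses for value 16 ; 12 left.
Fill the last 12 doses with part of Clinic F: 12/25 of it earns 18.24.
Total value = 123.24.

123.24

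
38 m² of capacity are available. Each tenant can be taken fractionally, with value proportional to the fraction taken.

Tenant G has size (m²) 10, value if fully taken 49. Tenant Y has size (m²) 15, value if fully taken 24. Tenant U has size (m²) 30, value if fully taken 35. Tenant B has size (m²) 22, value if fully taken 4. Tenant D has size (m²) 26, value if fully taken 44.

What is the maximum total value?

96.2

Best value per unit of size first: Tenant G 49/10≈4.9, Tenant D 44/26≈1.69, Tenant Y 24/15≈1.6, Tenant U 35/30≈1.17, Tenant B 4/22≈0.182.
All 10 m² of Tenant G fit (value 49) ; 28 remain.
Take all of Tenant D (26 m², value 44) ; 2 m² left.
Only 2 m² remain; take 2/15 of Tenant Y for value 24×2/15 = 3.2.
Total value = 96.2.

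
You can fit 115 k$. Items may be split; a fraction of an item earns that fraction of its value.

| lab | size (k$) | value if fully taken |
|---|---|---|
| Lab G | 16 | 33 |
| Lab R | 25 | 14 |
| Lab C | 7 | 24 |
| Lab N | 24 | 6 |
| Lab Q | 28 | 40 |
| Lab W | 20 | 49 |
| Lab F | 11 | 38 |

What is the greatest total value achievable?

200

Rank by value-to-size ratio: Lab F 38/11≈3.45, Lab C 24/7≈3.43, Lab W 49/20≈2.45, Lab G 33/16≈2.06, Lab Q 40/28≈1.43, Lab R 14/25≈0.56, Lab N 6/24≈0.25.
Lab F: take in full, 11 k$ for value 38 — 104 left.
Take all of Lab C (7 k$, value 24) — 97 k$ left.
Lab W: take in full, 20 k$ for value 49 — 77 left.
Take all of Lab G (16 k$, value 33) — 61 k$ left.
All 28 k$ of Lab Q fit (value 40) — 33 remain.
Take all of Lab R (25 k$, value 14) — 8 k$ left.
Only 8 k$ remain; take 8/24 of Lab N for value 6×8/24 = 2.
Total value = 200.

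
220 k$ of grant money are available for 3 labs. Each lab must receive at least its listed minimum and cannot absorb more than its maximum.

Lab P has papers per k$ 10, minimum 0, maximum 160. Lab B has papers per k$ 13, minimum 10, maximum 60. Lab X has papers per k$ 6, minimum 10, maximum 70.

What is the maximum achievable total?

2340

Meeting every minimum uses 0+10+10 = 20 k$, leaving 200.
Order the labs by papers per k$: Lab B 13 > Lab P 10 > Lab X 6.
Lab B: +50 to 60 (cap) ; 150 left.
Lab P: +150 (room for 160) → 150. Pool exhausted.
Total = 10×150 + 13×60 + 6×10 = 2340.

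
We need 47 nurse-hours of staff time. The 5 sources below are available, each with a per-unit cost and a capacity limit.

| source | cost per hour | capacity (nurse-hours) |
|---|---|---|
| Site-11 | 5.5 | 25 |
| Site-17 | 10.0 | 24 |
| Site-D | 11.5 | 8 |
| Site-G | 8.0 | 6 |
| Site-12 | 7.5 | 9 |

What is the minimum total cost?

323

Use sources in increasing cost order.
Site-11 (5.5): use full 25 → 22 nurse-hours to go.
Site-12 at 7.5: take all 9 nurse-hours → 13 still needed.
Site-G at 8.0: take all 6 nurse-hours → 7 still needed.
Take 7 from Site-17 at 10.0 to finish.
Site-D: unused.
Cost = 25×5.5 + 9×7.5 + 6×8.0 + 7×10.0 = 323.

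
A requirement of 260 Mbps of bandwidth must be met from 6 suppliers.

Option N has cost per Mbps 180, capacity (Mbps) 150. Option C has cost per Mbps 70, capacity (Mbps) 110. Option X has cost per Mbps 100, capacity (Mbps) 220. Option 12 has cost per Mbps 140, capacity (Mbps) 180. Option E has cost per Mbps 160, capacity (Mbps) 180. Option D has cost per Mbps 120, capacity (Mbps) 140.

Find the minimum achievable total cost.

22700

Use suppliers in increasing cost order.
Take 110 from Option C at 70 ; need 150 more.
Option X at 100: take 150 of its 220 ; requirement met.
Option D, Option 12, Option E, Option N: unused.
Cost = 110×70 + 150×100 = 22700.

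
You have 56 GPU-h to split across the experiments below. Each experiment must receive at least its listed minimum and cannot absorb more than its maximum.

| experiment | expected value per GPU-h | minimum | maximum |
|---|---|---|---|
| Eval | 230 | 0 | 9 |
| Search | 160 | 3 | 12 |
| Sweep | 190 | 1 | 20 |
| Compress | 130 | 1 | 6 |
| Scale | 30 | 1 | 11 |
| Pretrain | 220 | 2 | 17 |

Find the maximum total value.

Meeting every minimum uses 0+3+1+1+1+2 = 8 GPU-h, leaving 48.
Highest expected value per GPU-h first: Eval 230 > Pretrain 220 > Sweep 190 > Search 160 > Compress 130 > Scale 30.
Eval: +9 to 9 (cap) ; 39 left.
Pretrain takes 15 more to reach its cap of 17 ; 24 left.
Sweep: +19 to 20 (cap) ; 5 left.
Search has room for 9 more but only 5 remain, so it gets 8.
Total = 230×9 + 160×8 + 190×20 + 130×1 + 30×1 + 220×17 = 11050.

11050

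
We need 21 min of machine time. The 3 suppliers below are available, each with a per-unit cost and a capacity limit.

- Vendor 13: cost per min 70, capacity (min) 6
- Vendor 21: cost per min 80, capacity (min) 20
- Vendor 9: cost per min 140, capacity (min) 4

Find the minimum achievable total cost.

1620

Fill from the cheapest supplier first.
Vendor 13 (70): use full 6 — 15 min to go.
Vendor 21 at 80: take 15 of its 20 — requirement met.
Vendor 9: unused.
Cost = 6×70 + 15×80 = 1620.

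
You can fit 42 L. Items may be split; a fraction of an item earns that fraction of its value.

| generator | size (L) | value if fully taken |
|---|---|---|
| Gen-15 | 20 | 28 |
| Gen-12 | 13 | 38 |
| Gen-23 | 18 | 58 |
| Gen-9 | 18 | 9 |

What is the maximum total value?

111.4

Rank by value-to-size ratio: Gen-23 58/18≈3.22, Gen-12 38/13≈2.92, Gen-15 28/20≈1.4, Gen-9 9/18≈0.5.
Gen-23: take in full, 18 L for value 58 ; 24 left.
All 13 L of Gen-12 fit (value 38) ; 11 remain.
Fill the last 11 L with part of Gen-15: 11/20 of it earns 15.4.
Total value = 111.4.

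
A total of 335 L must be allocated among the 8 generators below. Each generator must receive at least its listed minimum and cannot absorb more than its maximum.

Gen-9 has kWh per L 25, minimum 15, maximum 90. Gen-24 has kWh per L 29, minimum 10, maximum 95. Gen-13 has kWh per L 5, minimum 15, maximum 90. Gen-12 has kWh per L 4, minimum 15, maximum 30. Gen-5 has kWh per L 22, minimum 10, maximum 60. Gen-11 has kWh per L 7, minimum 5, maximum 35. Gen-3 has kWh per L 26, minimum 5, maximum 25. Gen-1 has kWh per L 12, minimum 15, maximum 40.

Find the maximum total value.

7505

Meeting every minimum uses 15+10+15+15+10+5+5+15 = 90 L, leaving 245.
Order the generators by kWh per L: Gen-24 29 > Gen-3 26 > Gen-9 25 > Gen-5 22 > Gen-1 12 > Gen-11 7 > Gen-13 5 > Gen-12 4.
Give Gen-24 85 more to hit its cap of 95 → 160 left.
Gen-3 takes 20 more to reach its cap of 25 → 140 left.
Gen-9 takes 75 more to reach its cap of 90 → 65 left.
Gen-5 takes 50 more to reach its cap of 60 → 15 left.
Only 15 left; Gen-1 takes them to reach 30.
Total = 25×90 + 29×95 + 5×15 + 4×15 + 22×60 + 7×5 + 26×25 + 12×30 = 7505.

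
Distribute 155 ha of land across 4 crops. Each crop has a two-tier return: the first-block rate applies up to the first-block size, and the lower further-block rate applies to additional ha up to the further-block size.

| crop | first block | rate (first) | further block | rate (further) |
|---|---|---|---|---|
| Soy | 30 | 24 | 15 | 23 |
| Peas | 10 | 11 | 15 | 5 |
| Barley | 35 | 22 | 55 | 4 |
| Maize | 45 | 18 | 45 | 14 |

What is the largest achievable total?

Order all 8 blocks by rate: Soy/tier1 24 > Soy/tier2 23 > Barley/tier1 22 > Maize/tier1 18 > Maize/tier2 14 > Peas/tier1 11 > Peas/tier2 5 > Barley/tier2 4.
Soy/tier1 (24): +30 ; 125 left.
Soy tier2 at 23: fill all 15 ; 110 left.
Barley/tier1 (22): +35 ; 75 left.
Maize tier1 at 18: fill all 45 ; 30 left.
Maize/tier2: +30 of 45 at 14; pool empty.
Total = 24×30 + 23×15 + 22×35 + 18×45 + 14×30 = 3065.

3065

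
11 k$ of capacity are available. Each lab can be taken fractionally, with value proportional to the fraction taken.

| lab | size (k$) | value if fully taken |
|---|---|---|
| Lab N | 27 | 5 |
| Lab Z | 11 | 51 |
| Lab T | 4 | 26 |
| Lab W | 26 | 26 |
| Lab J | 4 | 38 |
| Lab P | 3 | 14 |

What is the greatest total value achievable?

78

Best value per unit of size first: Lab J 38/4≈9.5, Lab T 26/4≈6.5, Lab P 14/3≈4.67, Lab Z 51/11≈4.64, Lab W 26/26≈1, Lab N 5/27≈0.185.
All 4 k$ of Lab J fit (value 38) — 7 remain.
Lab T: take in full, 4 k$ for value 26 — 3 left.
Lab P: take in full, 3 k$ for value 14 — 0 left.
Total value = 78.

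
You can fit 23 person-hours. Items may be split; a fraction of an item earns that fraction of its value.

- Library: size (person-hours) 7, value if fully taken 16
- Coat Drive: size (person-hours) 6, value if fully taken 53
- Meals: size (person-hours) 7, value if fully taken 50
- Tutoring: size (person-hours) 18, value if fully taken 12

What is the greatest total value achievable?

121

Rank by value-to-size ratio: Coat Drive 53/6≈8.83, Meals 50/7≈7.14, Library 16/7≈2.29, Tutoring 12/18≈0.667.
Coat Drive: take in full, 6 person-hours for value 53 → 17 left.
Meals: take in full, 7 person-hours for value 50 → 10 left.
Take all of Library (7 person-hours, value 16) → 3 person-hours left.
Only 3 person-hours remain; take 3/18 of Tutoring for value 12×3/18 = 2.
Total value = 121.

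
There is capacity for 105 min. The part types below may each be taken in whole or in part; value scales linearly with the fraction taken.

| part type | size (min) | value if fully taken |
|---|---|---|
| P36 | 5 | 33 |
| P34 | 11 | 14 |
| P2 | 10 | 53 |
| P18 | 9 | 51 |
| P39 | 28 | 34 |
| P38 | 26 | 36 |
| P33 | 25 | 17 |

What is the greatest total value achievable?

Sort by value density: P36 33/5≈6.6, P18 51/9≈5.67, P2 53/10≈5.3, P38 36/26≈1.38, P34 14/11≈1.27, P39 34/28≈1.21, P33 17/25≈0.68.
All 5 min of P36 fit (value 33) → 100 remain.
All 9 min of P18 fit (value 51) → 91 remain.
P2: take in full, 10 min for value 53 → 81 left.
Take all of P38 (26 min, value 36) → 55 min left.
All 11 min of P34 fit (value 14) → 44 remain.
All 28 min of P39 fit (value 34) → 16 remain.
Fill the last 16 min with part of P33: 16/25 of it earns 10.88.
Total value = 231.88.

231.88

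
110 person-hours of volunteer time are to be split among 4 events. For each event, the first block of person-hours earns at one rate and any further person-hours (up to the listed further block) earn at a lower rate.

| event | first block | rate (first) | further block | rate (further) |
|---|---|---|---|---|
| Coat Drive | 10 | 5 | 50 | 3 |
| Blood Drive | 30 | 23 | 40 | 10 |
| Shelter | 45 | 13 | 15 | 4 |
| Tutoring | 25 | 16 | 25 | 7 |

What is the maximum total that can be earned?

1775

Rank every tier by rate: Blood Drive/T1 23 > Tutoring/T1 16 > Shelter/T1 13 > Blood Drive/T2 10 > Tutoring/T2 7 > Coat Drive/T1 5 > Shelter/T2 4 > Coat Drive/T2 3.
Blood Drive/T1 (23): +30 — 80 left.
Tutoring T1 at 16: fill all 25 — 55 left.
Fill Shelter T1 block (45 at 13) — 10 left.
Blood Drive T2 at 10: only 10 left, fill 10.
Total = 23×30 + 16×25 + 13×45 + 10×10 = 1775.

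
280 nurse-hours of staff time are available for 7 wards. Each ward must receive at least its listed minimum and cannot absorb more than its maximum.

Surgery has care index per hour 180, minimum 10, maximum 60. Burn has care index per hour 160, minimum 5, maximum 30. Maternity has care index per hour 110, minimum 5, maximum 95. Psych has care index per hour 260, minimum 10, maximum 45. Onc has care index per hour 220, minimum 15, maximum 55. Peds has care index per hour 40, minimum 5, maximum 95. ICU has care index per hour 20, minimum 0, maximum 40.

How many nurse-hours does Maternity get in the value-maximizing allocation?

85

Meeting every minimum uses 10+5+5+10+15+5+0 = 50 nurse-hours, leaving 230.
Rank by care index per hour: Psych 260 > Onc 220 > Surgery 180 > Burn 160 > Maternity 110 > Peds 40 > ICU 20.
Give Psych 35 more to hit its cap of 45 ; 195 left.
Onc takes 40 more to reach its cap of 55 ; 155 left.
Surgery takes 50 more to reach its cap of 60 ; 105 left.
Burn: +25 to 30 (cap) ; 80 left.
Maternity: +80 (room for 90) → 85. Pool exhausted.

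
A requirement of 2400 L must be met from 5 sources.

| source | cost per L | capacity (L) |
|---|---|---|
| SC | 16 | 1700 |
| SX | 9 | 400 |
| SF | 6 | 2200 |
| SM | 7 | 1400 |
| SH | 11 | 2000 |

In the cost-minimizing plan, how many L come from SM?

Use sources in increasing cost order.
Take 2200 from SF at 6 ; need 200 more.
SM at 7: take 200 of its 1400 ; requirement met.
SX, SH, SC: unused.

200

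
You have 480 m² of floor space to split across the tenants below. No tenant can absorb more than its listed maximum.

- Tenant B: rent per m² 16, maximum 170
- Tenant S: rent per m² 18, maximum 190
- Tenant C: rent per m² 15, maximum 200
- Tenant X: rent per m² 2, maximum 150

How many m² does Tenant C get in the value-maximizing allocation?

120

Highest rent per m² first: Tenant S 18 > Tenant B 16 > Tenant C 15 > Tenant X 2.
Tenant S takes 190 to reach its cap of 190 ; 290 left.
Tenant B: +170 to 170 (cap) ; 120 left.
Tenant C: +120 (room for 200) → 120. Pool exhausted.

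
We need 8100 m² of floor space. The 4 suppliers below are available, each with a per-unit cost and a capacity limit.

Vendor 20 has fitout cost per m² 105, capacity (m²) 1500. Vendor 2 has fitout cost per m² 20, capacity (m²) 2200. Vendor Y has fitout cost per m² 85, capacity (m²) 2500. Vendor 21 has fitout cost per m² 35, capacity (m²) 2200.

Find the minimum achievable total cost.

Fill from the cheapest supplier first.
Vendor 2 (20): use full 2200 ; 5900 m² to go.
Vendor 21 (35): use full 2200 ; 3700 m² to go.
Vendor Y at 85: take all 2500 m² ; 1200 still needed.
Vendor 20 at 105: take 1200 of its 1500 ; requirement met.
Cost = 2200×20 + 2200×35 + 2500×85 + 1200×105 = 459500.

459500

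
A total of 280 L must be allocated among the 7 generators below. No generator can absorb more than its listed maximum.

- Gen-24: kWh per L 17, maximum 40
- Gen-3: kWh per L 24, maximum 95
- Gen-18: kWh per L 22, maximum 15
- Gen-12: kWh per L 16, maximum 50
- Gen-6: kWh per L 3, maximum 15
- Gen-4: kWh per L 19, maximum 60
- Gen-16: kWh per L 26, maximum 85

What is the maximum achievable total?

6385

Order the generators by kWh per L: Gen-16 26 > Gen-3 24 > Gen-18 22 > Gen-4 19 > Gen-24 17 > Gen-12 16 > Gen-6 3.
Give Gen-16 85 to hit its cap of 85 ; 195 left.
Gen-3: +95 to 95 (cap) ; 100 left.
Gen-18: +15 to 15 (cap) ; 85 left.
Give Gen-4 60 to hit its cap of 60 ; 25 left.
Gen-24 has room for 40 but only 25 remain, so it gets 25.
Total = 17×25 + 24×95 + 22×15 + 19×60 + 26×85 = 6385.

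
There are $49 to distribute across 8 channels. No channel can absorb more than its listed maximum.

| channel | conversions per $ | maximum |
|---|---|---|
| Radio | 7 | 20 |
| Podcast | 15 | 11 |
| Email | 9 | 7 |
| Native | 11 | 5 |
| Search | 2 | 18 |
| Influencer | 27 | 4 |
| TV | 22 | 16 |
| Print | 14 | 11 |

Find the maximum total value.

Rank by conversions per $: Influencer 27 > TV 22 > Podcast 15 > Print 14 > Native 11 > Email 9 > Radio 7 > Search 2.
Influencer takes 4 to reach its cap of 4 ; 45 left.
TV: +16 to 16 (cap) ; 29 left.
Podcast: +11 to 11 (cap) ; 18 left.
Print takes 11 to reach its cap of 11 ; 7 left.
Native: +5 to 5 (cap) ; 2 left.
Email: +2 (room for 7) → 2. Pool exhausted.
Total = 15×11 + 9×2 + 11×5 + 27×4 + 22×16 + 14×11 = 852.

852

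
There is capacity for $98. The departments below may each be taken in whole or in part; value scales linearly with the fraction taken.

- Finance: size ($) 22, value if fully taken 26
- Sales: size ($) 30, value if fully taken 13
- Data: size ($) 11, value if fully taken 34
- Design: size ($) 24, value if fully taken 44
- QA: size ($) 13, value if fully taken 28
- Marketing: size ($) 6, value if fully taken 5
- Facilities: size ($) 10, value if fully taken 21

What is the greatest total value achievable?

163.2

Best value per unit of size first: Data 34/11≈3.09, QA 28/13≈2.15, Facilities 21/10≈2.1, Design 44/24≈1.83, Finance 26/22≈1.18, Marketing 5/6≈0.833, Sales 13/30≈0.433.
All 11 $ of Data fit (value 34) → 87 remain.
All 13 $ of QA fit (value 28) → 74 remain.
Facilities: take in full, 10 $ for value 21 → 64 left.
All 24 $ of Design fit (value 44) → 40 remain.
All 22 $ of Finance fit (value 26) → 18 remain.
All 6 $ of Marketing fit (value 5) → 12 remain.
Only 12 $ remain; take 12/30 of Sales for value 13×12/30 = 5.2.
Total value = 163.2.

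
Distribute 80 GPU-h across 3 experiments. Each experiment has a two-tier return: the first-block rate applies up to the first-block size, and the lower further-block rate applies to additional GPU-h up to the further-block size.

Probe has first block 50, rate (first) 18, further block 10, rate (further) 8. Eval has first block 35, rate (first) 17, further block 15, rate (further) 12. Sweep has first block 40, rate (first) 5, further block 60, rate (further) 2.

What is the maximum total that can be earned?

Order all 6 blocks by rate: Probe/first 18 > Eval/first 17 > Eval/second 12 > Probe/second 8 > Sweep/first 5 > Sweep/second 2.
Probe/first (18): +50 → 30 left.
30 remain; put them into Eval first at 17.
Total = 18×50 + 17×30 = 1410.

1410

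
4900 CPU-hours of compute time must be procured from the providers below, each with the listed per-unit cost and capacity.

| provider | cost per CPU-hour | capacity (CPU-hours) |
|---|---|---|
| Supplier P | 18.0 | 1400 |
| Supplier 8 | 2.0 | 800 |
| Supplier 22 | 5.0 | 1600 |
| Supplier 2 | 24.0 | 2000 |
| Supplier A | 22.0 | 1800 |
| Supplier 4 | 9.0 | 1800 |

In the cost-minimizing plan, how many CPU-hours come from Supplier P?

700

Cheapest first:
Supplier 8 (2.0): use full 800 ; 4100 CPU-hours to go.
Supplier 22 (5.0): use full 1600 ; 2500 CPU-hours to go.
Take 1800 from Supplier 4 at 9.0 ; need 700 more.
Take 700 from Supplier P at 18.0 to finish.
Supplier A, Supplier 2: unused.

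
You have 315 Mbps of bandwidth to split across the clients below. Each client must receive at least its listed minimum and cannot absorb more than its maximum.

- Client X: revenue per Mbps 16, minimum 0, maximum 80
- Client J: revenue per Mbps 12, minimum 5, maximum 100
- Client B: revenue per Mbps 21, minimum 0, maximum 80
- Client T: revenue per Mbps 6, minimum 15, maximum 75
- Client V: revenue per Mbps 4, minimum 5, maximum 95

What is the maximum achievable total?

Meeting every minimum uses 0+5+0+15+5 = 25 Mbps, leaving 290.
Rank by revenue per Mbps: Client B 21 > Client X 16 > Client J 12 > Client T 6 > Client V 4.
Give Client B 80 more to hit its cap of 80 → 210 left.
Client X: +80 to 80 (cap) → 130 left.
Client J: +95 to 100 (cap) → 35 left.
Client T has room for 60 more but only 35 remain, so it gets 50.
Total = 16×80 + 12×100 + 21×80 + 6×50 + 4×5 = 4480.

4480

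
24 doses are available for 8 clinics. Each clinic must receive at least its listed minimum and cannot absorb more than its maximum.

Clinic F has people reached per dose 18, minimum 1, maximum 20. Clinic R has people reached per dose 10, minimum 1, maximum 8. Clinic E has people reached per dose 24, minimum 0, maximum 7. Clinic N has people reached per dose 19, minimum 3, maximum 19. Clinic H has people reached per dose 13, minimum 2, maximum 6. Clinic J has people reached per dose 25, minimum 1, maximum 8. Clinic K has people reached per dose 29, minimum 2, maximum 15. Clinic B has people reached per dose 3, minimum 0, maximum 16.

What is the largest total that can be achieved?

Meeting every minimum uses 1+1+0+3+2+1+2+0 = 10 doses, leaving 14.
Highest people reached per dose first: Clinic K 29 > Clinic J 25 > Clinic E 24 > Clinic N 19 > Clinic F 18 > Clinic H 13 > Clinic R 10 > Clinic B 3.
Clinic K: +13 to 15 (cap) ; 1 left.
Only 1 left; Clinic J takes them to reach 2.
Total = 18×1 + 10×1 + 19×3 + 13×2 + 25×2 + 29×15 = 596.

596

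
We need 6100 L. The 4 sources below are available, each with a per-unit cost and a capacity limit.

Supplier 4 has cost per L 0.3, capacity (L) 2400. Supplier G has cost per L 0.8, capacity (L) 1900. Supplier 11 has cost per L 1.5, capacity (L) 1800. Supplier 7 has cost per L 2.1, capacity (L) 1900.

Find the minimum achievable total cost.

4940

Cheapest first:
Supplier 4 (0.3): use full 2400 ; 3700 L to go.
Supplier G (0.8): use full 1900 ; 1800 L to go.
Take 1800 from Supplier 11 at 1.5 ; need 0 more.
Supplier 7: unused.
Cost = 2400×0.3 + 1900×0.8 + 1800×1.5 = 4940.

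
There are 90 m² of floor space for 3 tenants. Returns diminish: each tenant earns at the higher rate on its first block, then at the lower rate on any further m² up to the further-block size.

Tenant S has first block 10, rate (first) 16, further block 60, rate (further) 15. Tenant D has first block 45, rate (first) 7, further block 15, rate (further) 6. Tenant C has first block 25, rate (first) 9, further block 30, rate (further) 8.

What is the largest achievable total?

Order all 6 blocks by rate: Tenant S/tier1 16 > Tenant S/tier2 15 > Tenant C/tier1 9 > Tenant C/tier2 8 > Tenant D/tier1 7 > Tenant D/tier2 6.
Tenant S/tier1 (16): +10 → 80 left.
Tenant S/tier2 (15): +60 → 20 left.
20 remain; put them into Tenant C tier1 at 9.
Total = 16×10 + 15×60 + 9×20 = 1240.

1240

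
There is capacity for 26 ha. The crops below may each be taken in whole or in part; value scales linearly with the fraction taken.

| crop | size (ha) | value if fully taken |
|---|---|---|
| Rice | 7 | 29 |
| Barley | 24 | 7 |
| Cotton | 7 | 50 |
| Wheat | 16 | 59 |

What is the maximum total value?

123.25

Sort by value density: Cotton 50/7≈7.14, Rice 29/7≈4.14, Wheat 59/16≈3.69, Barley 7/24≈0.292.
Take all of Cotton (7 ha, value 50) ; 19 ha left.
Take all of Rice (7 ha, value 29) ; 12 ha left.
Only 12 ha remain; take 12/16 of Wheat for value 59×12/16 = 44.25.
Total value = 123.25.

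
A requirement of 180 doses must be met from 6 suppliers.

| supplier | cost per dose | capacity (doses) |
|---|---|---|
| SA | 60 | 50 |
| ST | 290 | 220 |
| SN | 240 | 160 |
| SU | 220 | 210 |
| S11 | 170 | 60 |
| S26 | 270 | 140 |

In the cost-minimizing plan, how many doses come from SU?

70

Fill from the cheapest supplier first.
Take 50 from SA at 60 → need 130 more.
S11 (170): use full 60 → 70 doses to go.
SU (220): take the remaining 70 → done.
SN, S26, ST: unused.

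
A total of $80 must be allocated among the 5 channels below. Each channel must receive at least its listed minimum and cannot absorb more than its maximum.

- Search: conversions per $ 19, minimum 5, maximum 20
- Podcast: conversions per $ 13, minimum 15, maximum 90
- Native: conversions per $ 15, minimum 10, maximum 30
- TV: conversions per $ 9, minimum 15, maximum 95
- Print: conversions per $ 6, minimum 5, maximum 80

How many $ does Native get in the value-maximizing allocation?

Meeting every minimum uses 5+15+10+15+5 = 50 $, leaving 30.
Highest conversions per $ first: Search 19 > Native 15 > Podcast 13 > TV 9 > Print 6.
Give Search 15 more to hit its cap of 20 → 15 left.
Native has room for 20 more but only 15 remain, so it gets 25.

25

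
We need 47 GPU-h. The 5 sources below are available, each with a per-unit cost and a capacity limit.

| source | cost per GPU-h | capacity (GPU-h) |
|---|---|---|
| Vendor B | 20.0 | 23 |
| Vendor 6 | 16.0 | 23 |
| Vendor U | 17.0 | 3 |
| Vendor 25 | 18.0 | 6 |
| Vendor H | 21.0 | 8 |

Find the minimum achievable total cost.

827

Fill from the cheapest source first.
Vendor 6 at 16.0: take all 23 GPU-h ; 24 still needed.
Vendor U (17.0): use full 3 ; 21 GPU-h to go.
Vendor 25 (18.0): use full 6 ; 15 GPU-h to go.
Vendor B (20.0): take the remaining 15 ; done.
Vendor H: unused.
Cost = 23×16.0 + 3×17.0 + 6×18.0 + 15×20.0 = 827.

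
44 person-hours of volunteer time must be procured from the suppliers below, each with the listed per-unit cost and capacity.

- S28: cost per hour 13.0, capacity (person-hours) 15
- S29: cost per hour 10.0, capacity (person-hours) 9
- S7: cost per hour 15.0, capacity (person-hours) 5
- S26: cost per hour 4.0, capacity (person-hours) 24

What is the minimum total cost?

329

Use suppliers in increasing cost order.
S26 (4.0): use full 24 — 20 person-hours to go.
Take 9 from S29 at 10.0 — need 11 more.
S28 (13.0): take the remaining 11 — done.
S7: unused.
Cost = 24×4.0 + 9×10.0 + 11×13.0 = 329.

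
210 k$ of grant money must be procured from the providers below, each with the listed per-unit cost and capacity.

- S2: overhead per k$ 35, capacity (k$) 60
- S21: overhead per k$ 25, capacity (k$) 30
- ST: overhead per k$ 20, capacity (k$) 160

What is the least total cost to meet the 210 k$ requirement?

Use providers in increasing cost order.
ST at 20: take all 160 k$ ; 50 still needed.
S21 (25): use full 30 ; 20 k$ to go.
S2 (35): take the remaining 20 ; done.
Cost = 160×20 + 30×25 + 20×35 = 4650.

4650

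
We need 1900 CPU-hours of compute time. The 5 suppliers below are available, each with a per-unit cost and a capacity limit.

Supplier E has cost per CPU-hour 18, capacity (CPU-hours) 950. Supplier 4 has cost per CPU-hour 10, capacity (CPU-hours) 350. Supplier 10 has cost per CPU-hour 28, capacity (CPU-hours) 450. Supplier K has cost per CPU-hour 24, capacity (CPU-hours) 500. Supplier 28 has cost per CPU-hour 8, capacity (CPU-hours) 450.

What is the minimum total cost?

27800

Fill from the cheapest supplier first.
Take 450 from Supplier 28 at 8 ; need 1450 more.
Take 350 from Supplier 4 at 10 ; need 1100 more.
Supplier E at 18: take all 950 CPU-hours ; 150 still needed.
Supplier K at 24: take 150 of its 500 ; requirement met.
Supplier 10: unused.
Cost = 450×8 + 350×10 + 950×18 + 150×24 = 27800.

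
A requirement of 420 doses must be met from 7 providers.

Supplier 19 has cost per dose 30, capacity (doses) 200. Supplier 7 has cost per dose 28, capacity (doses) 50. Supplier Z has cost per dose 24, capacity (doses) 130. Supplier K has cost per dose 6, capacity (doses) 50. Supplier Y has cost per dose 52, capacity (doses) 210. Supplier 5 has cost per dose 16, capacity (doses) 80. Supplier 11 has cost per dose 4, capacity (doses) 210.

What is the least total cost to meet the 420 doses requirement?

Fill from the cheapest provider first.
Supplier 11 (4): use full 210 ; 210 doses to go.
Supplier K at 6: take all 50 doses ; 160 still needed.
Supplier 5 (16): use full 80 ; 80 doses to go.
Supplier Z at 24: take 80 of its 130 ; requirement met.
Supplier 7, Supplier 19, Supplier Y: unused.
Cost = 210×4 + 50×6 + 80×16 + 80×24 = 4340.

4340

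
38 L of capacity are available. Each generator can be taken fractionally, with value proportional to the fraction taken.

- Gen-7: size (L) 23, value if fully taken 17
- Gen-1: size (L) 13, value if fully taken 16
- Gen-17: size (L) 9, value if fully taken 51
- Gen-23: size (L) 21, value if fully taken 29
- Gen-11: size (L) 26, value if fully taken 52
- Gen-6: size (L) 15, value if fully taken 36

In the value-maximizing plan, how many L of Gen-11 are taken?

14

Best value per unit of size first: Gen-17 51/9≈5.67, Gen-6 36/15≈2.4, Gen-11 52/26≈2, Gen-23 29/21≈1.38, Gen-1 16/13≈1.23, Gen-7 17/23≈0.739.
Gen-17: take in full, 9 L for value 51 — 29 left.
Take all of Gen-6 (15 L, value 36) — 14 L left.
14 L left: a 14/26 share of Gen-11 gives 52×14/26 = 28.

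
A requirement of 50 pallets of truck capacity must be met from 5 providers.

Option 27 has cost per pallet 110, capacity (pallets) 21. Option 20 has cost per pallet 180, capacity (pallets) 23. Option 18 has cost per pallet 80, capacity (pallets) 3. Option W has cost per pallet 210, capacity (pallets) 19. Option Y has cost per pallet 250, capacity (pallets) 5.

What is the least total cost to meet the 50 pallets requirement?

7320

Use providers in increasing cost order.
Option 18 at 80: take all 3 pallets → 47 still needed.
Option 27 (110): use full 21 → 26 pallets to go.
Option 20 at 180: take all 23 pallets → 3 still needed.
Take 3 from Option W at 210 to finish.
Option Y: unused.
Cost = 3×80 + 21×110 + 23×180 + 3×210 = 7320.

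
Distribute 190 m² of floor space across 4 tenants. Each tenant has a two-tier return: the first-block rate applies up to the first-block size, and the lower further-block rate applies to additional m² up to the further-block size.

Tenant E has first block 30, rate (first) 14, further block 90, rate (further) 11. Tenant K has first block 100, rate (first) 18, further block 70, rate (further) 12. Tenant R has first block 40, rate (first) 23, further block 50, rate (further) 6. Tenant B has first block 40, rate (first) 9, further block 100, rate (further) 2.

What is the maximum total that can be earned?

Rank every tier by rate: Tenant R/T1 23 > Tenant K/T1 18 > Tenant E/T1 14 > Tenant K/T2 12 > Tenant E/T2 11 > Tenant B/T1 9 > Tenant R/T2 6 > Tenant B/T2 2.
Fill Tenant R T1 block (40 at 23) — 150 left.
Fill Tenant K T1 block (100 at 18) — 50 left.
Tenant E/T1 (14): +30 — 20 left.
Tenant K/T2: +20 of 70 at 12; pool empty.
Total = 23×40 + 18×100 + 14×30 + 12×20 = 3380.

3380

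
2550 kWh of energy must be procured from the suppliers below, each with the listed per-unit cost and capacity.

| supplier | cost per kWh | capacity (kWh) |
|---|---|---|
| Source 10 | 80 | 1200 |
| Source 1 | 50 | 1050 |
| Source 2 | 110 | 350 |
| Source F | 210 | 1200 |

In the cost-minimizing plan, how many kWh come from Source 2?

300

Fill from the cheapest supplier first.
Source 1 (50): use full 1050 ; 1500 kWh to go.
Take 1200 from Source 10 at 80 ; need 300 more.
Take 300 from Source 2 at 110 to finish.
Source F: unused.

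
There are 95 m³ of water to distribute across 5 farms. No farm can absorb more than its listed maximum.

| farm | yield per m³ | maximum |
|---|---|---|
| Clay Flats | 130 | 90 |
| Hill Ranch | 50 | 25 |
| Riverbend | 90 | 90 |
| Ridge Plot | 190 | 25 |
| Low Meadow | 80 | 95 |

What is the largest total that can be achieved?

Order the farms by yield per m³: Ridge Plot 190 > Clay Flats 130 > Riverbend 90 > Low Meadow 80 > Hill Ranch 50.
Ridge Plot: +25 to 25 (cap) → 70 left.
Only 70 left; Clay Flats takes them to reach 70.
Total = 130×70 + 190×25 = 13850.

13850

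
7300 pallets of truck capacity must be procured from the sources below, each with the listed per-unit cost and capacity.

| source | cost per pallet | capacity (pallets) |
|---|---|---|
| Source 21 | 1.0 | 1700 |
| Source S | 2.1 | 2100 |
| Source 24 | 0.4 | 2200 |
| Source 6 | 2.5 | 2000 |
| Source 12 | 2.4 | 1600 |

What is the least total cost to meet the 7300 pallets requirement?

10110

Cheapest first:
Take 2200 from Source 24 at 0.4 — need 5100 more.
Source 21 (1.0): use full 1700 — 3400 pallets to go.
Source S at 2.1: take all 2100 pallets — 1300 still needed.
Source 12 (2.4): take the remaining 1300 — done.
Source 6: unused.
Cost = 2200×0.4 + 1700×1.0 + 2100×2.1 + 1300×2.4 = 10110.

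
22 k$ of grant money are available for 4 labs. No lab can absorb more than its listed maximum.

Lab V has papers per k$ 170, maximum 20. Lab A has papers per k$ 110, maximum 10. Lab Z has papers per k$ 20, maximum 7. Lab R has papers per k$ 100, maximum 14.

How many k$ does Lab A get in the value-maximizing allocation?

2

Order the labs by papers per k$: Lab V 170 > Lab A 110 > Lab R 100 > Lab Z 20.
Give Lab V 20 to hit its cap of 20 → 2 left.
Lab A has room for 10 but only 2 remain, so it gets 2.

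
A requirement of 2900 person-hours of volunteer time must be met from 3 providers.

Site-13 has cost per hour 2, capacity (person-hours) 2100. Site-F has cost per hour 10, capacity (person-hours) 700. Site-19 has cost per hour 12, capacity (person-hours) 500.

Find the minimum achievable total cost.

12400

Use providers in increasing cost order.
Site-13 (2): use full 2100 — 800 person-hours to go.
Site-F at 10: take all 700 person-hours — 100 still needed.
Site-19 at 12: take 100 of its 500 — requirement met.
Cost = 2100×2 + 700×10 + 100×12 = 12400.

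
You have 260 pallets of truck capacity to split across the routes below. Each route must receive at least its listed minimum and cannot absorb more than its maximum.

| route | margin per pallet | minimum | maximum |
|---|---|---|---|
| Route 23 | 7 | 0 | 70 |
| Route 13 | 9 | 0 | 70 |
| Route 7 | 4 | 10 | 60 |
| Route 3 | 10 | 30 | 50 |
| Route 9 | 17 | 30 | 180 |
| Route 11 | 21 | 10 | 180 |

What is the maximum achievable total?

Meeting every minimum uses 0+0+10+30+30+10 = 80 pallets, leaving 180.
Order the routes by margin per pallet: Route 11 21 > Route 9 17 > Route 3 10 > Route 13 9 > Route 23 7 > Route 7 4.
Give Route 11 170 more to hit its cap of 180 → 10 left.
Route 9 has room for 150 more but only 10 remain, so it gets 40.
Total = 4×10 + 10×30 + 17×40 + 21×180 = 4800.

4800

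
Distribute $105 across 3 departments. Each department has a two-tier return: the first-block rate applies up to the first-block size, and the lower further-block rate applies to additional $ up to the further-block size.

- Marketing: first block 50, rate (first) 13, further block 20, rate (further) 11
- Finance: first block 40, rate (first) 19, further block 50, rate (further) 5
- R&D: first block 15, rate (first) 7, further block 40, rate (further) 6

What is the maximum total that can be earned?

1575

Rank every tier by rate: Finance/T1 19 > Marketing/T1 13 > Marketing/T2 11 > R&D/T1 7 > R&D/T2 6 > Finance/T2 5.
Fill Finance T1 block (40 at 19) ; 65 left.
Fill Marketing T1 block (50 at 13) ; 15 left.
15 remain; put them into Marketing T2 at 11.
Total = 19×40 + 13×50 + 11×15 = 1575.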